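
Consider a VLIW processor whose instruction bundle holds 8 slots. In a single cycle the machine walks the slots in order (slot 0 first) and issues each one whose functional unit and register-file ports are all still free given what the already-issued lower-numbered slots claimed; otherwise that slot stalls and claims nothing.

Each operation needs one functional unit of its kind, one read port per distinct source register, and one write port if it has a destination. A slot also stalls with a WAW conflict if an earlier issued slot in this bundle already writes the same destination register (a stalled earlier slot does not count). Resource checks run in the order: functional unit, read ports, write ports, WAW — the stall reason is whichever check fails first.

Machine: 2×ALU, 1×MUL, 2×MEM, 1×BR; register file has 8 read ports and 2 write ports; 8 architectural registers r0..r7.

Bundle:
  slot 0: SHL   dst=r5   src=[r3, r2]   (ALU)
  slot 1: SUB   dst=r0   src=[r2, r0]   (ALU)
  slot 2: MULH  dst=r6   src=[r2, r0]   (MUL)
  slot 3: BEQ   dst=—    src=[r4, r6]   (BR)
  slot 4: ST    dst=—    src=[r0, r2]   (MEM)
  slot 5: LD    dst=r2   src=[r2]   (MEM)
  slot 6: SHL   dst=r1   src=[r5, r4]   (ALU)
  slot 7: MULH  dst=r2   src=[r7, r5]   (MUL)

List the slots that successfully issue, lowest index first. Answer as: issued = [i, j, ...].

issued = [0, 1, 3, 4]

(0) want 1×ALU +2rd +1wr — yes → AL1|MU1|ME2|BR1|rd6|wr1
(1) want 1×ALU +2rd +1wr — yes → AL0|MU1|ME2|BR1|rd4|wr0
(2) want 1×MUL +2rd +1wr — WR_PORT → AL0|MU1|ME2|BR1|rd4|wr0
(3) want 1×BR +2rd +0wr — yes → AL0|MU1|ME2|BR0|rd2|wr0
(4) want 1×MEM +2rd +0wr — yes → AL0|MU1|ME1|BR0|rd0|wr0
(5) want 1×MEM +1rd +1wr — RD_PORT → AL0|MU1|ME1|BR0|rd0|wr0
(6) want 1×ALU +2rd +1wr — FU → AL0|MU1|ME1|BR0|rd0|wr0
(7) want 1×MUL +2rd +1wr — RD_PORT → AL0|MU1|ME1|BR0|rd0|wr0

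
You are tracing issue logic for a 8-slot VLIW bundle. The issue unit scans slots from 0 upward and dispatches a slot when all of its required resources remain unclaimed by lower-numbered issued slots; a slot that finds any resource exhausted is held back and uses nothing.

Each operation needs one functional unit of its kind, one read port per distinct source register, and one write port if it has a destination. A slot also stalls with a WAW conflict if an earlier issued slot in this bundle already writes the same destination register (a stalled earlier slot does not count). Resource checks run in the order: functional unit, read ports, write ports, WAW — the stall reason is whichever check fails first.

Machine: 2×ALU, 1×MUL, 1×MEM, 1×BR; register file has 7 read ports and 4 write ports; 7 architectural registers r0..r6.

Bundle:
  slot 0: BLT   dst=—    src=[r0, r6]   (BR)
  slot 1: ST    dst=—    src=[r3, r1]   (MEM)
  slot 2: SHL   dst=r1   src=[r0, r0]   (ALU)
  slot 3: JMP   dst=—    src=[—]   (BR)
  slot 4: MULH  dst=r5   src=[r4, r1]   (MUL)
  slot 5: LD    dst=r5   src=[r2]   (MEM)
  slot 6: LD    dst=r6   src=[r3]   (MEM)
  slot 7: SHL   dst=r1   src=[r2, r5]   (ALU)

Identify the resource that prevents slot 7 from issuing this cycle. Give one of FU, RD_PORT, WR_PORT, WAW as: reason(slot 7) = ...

reason(slot 7) = RD_PORT

  0. BR ⇒ go  {2A/1Mu/1Ld/0B | 5r 4w}
  1. MEM ⇒ go  {2A/1Mu/0Ld/0B | 3r 4w}
  2. ALU→r1 ⇒ go  {1A/1Mu/0Ld/0B | 2r 3w}
  3. BR ⇒ no(FU)  {1A/1Mu/0Ld/0B | 2r 3w}
  4. MUL→r5 ⇒ go  {1A/0Mu/0Ld/0B | 0r 2w}
  5. MEM→r5 ⇒ no(FU)  {1A/0Mu/0Ld/0B | 0r 2w}
  6. MEM→r6 ⇒ no(FU)  {1A/0Mu/0Ld/0B | 0r 2w}
  7. ALU→r1 ⇒ no(RD_PORT)  {1A/0Mu/0Ld/0B | 0r 2w}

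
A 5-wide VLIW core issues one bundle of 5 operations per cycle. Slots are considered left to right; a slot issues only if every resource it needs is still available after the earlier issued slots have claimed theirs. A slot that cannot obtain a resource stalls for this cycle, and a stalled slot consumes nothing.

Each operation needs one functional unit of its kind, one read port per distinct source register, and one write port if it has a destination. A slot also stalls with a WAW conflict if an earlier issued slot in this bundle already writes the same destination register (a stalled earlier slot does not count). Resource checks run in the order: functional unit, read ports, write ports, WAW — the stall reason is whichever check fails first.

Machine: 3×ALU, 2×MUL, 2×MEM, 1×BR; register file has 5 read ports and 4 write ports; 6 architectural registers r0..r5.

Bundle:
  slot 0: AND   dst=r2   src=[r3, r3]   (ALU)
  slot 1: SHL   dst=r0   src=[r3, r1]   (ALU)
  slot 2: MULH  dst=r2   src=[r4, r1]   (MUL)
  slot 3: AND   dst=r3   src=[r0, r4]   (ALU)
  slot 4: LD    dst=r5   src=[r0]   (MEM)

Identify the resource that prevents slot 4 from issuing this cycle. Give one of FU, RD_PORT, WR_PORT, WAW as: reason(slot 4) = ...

#0 ALU src=r3,r3 dispatched  <A:2 Mu:2 Ld:2 B:1 rd:4 wr:3>
#1 ALU src=r3,r1 dispatched  <A:1 Mu:2 Ld:2 B:1 rd:2 wr:2>
#2 MUL src=r4,r1 held:WAW  <A:1 Mu:2 Ld:2 B:1 rd:2 wr:2>
#3 ALU src=r0,r4 dispatched  <A:0 Mu:2 Ld:2 B:1 rd:0 wr:1>
#4 MEM src=r0 held:RD_PORT  <A:0 Mu:2 Ld:2 B:1 rd:0 wr:1>

reason(slot 4) = RD_PORT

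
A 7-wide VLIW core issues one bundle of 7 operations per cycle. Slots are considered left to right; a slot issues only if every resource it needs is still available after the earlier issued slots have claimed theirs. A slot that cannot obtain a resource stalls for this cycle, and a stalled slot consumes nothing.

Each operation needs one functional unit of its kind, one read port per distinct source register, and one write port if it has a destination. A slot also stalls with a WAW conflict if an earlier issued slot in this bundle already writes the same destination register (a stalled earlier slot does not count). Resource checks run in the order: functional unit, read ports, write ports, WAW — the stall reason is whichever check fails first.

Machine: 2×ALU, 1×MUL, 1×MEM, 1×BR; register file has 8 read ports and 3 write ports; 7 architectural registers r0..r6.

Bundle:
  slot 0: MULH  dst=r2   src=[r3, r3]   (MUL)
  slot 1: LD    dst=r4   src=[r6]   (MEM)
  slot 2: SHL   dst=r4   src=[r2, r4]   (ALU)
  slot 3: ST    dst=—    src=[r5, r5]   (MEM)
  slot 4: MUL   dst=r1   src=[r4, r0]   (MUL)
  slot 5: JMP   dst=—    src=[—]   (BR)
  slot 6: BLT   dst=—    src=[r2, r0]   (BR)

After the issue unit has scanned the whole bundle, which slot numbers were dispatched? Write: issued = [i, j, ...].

issued = [0, 1, 5]

slot 0 (MUL): ISSUE — free A2,Mu0,Ld1,B1 rp7 wp2
slot 1 (MEM): ISSUE — free A2,Mu0,Ld0,B1 rp6 wp1
slot 2 (ALU): stall WAW — free A2,Mu0,Ld0,B1 rp6 wp1
slot 3 (MEM): stall FU — free A2,Mu0,Ld0,B1 rp6 wp1
slot 4 (MUL): stall FU — free A2,Mu0,Ld0,B1 rp6 wp1
slot 5 (BR): ISSUE — free A2,Mu0,Ld0,B0 rp6 wp1
slot 6 (BR): stall FU — free A2,Mu0,Ld0,B0 rp6 wp1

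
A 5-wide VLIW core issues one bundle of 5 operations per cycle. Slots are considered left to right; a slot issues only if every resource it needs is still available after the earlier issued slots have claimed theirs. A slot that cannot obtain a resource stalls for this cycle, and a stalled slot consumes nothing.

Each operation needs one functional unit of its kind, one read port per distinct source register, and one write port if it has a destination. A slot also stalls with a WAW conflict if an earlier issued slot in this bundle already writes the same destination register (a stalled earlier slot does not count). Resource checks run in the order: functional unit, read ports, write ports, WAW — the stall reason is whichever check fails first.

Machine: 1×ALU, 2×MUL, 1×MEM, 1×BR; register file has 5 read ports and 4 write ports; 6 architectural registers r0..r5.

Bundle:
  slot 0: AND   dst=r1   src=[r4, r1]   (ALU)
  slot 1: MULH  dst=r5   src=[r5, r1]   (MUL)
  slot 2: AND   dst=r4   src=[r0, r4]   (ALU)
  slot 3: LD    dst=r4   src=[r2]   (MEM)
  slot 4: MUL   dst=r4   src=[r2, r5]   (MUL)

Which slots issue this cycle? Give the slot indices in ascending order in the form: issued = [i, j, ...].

issued = [0, 1, 3]

slot 0 (ALU): ISSUE — free A0,Mu2,Ld1,B1 rp3 wp3
slot 1 (MUL): ISSUE — free A0,Mu1,Ld1,B1 rp1 wp2
slot 2 (ALU): stall FU — free A0,Mu1,Ld1,B1 rp1 wp2
slot 3 (MEM): ISSUE — free A0,Mu1,Ld0,B1 rp0 wp1
slot 4 (MUL): stall RD_PORT — free A0,Mu1,Ld0,B1 rp0 wp1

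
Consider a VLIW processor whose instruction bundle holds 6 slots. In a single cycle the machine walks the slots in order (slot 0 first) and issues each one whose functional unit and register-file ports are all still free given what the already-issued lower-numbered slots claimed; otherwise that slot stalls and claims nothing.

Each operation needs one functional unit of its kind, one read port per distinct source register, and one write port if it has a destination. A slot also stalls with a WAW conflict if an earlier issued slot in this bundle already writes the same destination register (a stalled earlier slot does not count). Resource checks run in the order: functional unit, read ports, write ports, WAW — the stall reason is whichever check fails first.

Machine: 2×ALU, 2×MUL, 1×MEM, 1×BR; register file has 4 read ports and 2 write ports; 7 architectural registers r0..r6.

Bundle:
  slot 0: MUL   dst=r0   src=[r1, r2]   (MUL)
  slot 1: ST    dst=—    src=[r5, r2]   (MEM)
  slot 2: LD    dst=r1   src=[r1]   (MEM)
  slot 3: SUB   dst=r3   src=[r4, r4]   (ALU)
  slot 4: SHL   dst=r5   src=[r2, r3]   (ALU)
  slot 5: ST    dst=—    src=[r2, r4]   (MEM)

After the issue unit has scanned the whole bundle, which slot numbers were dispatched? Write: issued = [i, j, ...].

issued = [0, 1]

slot 0 (MUL): ISSUE — free A2,Mu1,Ld1,B1 rp2 wp1
slot 1 (MEM): ISSUE — free A2,Mu1,Ld0,B1 rp0 wp1
slot 2 (MEM): stall FU — free A2,Mu1,Ld0,B1 rp0 wp1
slot 3 (ALU): stall RD_PORT — free A2,Mu1,Ld0,B1 rp0 wp1
slot 4 (ALU): stall RD_PORT — free A2,Mu1,Ld0,B1 rp0 wp1
slot 5 (MEM): stall FU — free A2,Mu1,Ld0,B1 rp0 wp1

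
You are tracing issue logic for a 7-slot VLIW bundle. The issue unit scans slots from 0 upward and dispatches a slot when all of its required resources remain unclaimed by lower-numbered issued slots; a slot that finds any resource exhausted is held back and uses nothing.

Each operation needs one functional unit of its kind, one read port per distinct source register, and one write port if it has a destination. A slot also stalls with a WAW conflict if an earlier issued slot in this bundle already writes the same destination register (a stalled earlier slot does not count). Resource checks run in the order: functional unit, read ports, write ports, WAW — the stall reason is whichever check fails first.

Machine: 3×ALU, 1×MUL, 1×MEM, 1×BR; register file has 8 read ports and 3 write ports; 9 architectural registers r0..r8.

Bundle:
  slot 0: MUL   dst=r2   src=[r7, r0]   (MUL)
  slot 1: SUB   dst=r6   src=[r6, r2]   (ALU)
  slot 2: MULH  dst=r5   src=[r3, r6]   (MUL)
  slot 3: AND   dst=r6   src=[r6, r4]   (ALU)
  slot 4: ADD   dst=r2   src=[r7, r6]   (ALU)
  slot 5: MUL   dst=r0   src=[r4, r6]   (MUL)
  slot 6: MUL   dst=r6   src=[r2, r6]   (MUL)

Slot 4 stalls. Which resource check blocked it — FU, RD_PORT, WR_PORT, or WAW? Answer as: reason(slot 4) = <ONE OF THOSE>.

reason(slot 4) = WAW

#0 MUL src=r7,r0 dispatched  <A:3 Mu:0 Ld:1 B:1 rd:6 wr:2>
#1 ALU src=r6,r2 dispatched  <A:2 Mu:0 Ld:1 B:1 rd:4 wr:1>
#2 MUL src=r3,r6 held:FU  <A:2 Mu:0 Ld:1 B:1 rd:4 wr:1>
#3 ALU src=r6,r4 held:WAW  <A:2 Mu:0 Ld:1 B:1 rd:4 wr:1>
#4 ALU src=r7,r6 held:WAW  <A:2 Mu:0 Ld:1 B:1 rd:4 wr:1>
#5 MUL src=r4,r6 held:FU  <A:2 Mu:0 Ld:1 B:1 rd:4 wr:1>
#6 MUL src=r2,r6 held:FU  <A:2 Mu:0 Ld:1 B:1 rd:4 wr:1>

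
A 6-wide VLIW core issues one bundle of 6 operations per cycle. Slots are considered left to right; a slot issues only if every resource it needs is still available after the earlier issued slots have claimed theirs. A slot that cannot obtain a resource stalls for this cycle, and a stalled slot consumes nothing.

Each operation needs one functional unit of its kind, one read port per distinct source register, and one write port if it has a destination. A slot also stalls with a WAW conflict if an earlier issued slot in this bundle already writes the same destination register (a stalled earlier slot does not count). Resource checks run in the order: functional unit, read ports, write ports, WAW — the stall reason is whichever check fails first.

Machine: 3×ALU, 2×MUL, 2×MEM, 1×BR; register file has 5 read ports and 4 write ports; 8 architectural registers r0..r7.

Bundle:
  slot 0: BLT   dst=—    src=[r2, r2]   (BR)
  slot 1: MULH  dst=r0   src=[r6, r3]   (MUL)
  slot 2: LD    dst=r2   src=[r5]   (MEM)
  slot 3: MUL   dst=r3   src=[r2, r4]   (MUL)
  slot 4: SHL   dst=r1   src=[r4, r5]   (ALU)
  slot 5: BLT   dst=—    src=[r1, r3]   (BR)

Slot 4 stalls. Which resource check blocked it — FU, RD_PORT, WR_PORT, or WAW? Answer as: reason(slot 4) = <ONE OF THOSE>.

#0 BR src=r2,r2 dispatched  <A:3 Mu:2 Ld:2 B:0 rd:4 wr:4>
#1 MUL src=r6,r3 dispatched  <A:3 Mu:1 Ld:2 B:0 rd:2 wr:3>
#2 MEM src=r5 dispatched  <A:3 Mu:1 Ld:1 B:0 rd:1 wr:2>
#3 MUL src=r2,r4 held:RD_PORT  <A:3 Mu:1 Ld:1 B:0 rd:1 wr:2>
#4 ALU src=r4,r5 held:RD_PORT  <A:3 Mu:1 Ld:1 B:0 rd:1 wr:2>
#5 BR src=r1,r3 held:FU  <A:3 Mu:1 Ld:1 B:0 rd:1 wr:2>

reason(slot 4) = RD_PORT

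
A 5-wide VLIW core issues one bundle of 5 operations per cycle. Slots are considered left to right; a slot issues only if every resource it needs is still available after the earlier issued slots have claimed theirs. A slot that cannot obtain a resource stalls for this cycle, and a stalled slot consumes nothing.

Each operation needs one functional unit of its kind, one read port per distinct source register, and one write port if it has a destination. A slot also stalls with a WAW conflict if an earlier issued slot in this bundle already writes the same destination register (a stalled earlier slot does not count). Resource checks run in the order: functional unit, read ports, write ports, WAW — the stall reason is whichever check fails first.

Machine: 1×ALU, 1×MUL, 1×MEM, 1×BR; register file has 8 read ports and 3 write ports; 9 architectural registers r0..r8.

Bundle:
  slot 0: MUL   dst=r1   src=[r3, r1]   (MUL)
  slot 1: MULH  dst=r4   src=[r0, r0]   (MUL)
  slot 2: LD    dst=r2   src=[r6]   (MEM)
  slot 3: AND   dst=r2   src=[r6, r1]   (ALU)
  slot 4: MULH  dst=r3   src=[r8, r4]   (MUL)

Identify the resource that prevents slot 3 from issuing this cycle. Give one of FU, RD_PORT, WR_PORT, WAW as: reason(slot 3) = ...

reason(slot 3) = WAW

[0] MUL needs rd=2 wr=1: ok; after: ALU=1 MUL=0 MEM=1 BR=1, R=6, W=2
[1] MUL needs rd=1 wr=1: FU; after: ALU=1 MUL=0 MEM=1 BR=1, R=6, W=2
[2] MEM needs rd=1 wr=1: ok; after: ALU=1 MUL=0 MEM=0 BR=1, R=5, W=1
[3] ALU needs rd=2 wr=1: WAW; after: ALU=1 MUL=0 MEM=0 BR=1, R=5, W=1
[4] MUL needs rd=2 wr=1: FU; after: ALU=1 MUL=0 MEM=0 BR=1, R=5, W=1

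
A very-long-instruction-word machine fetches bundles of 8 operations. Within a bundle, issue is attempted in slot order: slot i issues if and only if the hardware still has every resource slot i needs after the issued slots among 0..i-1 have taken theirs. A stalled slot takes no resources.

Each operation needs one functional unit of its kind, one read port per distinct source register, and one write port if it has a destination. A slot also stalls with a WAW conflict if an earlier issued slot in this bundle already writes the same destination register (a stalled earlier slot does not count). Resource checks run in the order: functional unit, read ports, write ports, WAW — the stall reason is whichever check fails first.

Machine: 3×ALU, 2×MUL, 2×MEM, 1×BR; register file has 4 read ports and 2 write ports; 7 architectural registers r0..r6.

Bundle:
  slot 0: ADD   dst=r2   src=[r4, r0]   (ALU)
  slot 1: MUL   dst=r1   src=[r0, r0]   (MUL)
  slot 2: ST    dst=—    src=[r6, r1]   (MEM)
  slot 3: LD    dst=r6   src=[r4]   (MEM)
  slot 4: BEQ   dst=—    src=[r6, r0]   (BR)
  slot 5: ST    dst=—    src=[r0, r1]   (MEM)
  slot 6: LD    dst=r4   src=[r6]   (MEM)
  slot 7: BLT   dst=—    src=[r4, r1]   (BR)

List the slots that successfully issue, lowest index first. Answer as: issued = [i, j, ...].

issued = [0, 1]

(0) want 1×ALU +2rd +1wr — yes → AL2|MU2|ME2|BR1|rd2|wr1
(1) want 1×MUL +1rd +1wr — yes → AL2|MU1|ME2|BR1|rd1|wr0
(2) want 1×MEM +2rd +0wr — RD_PORT → AL2|MU1|ME2|BR1|rd1|wr0
(3) want 1×MEM +1rd +1wr — WR_PORT → AL2|MU1|ME2|BR1|rd1|wr0
(4) want 1×BR +2rd +0wr — RD_PORT → AL2|MU1|ME2|BR1|rd1|wr0
(5) want 1×MEM +2rd +0wr — RD_PORT → AL2|MU1|ME2|BR1|rd1|wr0
(6) want 1×MEM +1rd +1wr — WR_PORT → AL2|MU1|ME2|BR1|rd1|wr0
(7) want 1×BR +2rd +0wr — RD_PORT → AL2|MU1|ME2|BR1|rd1|wr0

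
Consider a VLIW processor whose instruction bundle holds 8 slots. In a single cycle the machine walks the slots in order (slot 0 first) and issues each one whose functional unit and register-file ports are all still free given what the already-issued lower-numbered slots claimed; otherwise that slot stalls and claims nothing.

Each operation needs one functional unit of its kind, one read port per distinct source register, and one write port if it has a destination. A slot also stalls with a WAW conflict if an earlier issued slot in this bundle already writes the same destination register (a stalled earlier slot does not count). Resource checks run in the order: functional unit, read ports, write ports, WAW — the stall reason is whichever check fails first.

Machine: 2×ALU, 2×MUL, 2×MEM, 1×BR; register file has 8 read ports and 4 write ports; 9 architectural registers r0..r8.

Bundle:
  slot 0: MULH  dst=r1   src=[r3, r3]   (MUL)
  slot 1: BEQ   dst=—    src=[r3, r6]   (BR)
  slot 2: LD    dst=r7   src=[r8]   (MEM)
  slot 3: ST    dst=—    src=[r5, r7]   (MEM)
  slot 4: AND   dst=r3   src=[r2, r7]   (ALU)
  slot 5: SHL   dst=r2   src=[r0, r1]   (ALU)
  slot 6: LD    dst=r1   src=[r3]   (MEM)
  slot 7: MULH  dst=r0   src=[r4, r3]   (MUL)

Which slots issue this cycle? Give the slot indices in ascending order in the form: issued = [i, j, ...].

issued = [0, 1, 2, 3, 4]

[0] MUL needs rd=1 wr=1: ok; after: ALU=2 MUL=1 MEM=2 BR=1, R=7, W=3
[1] BR needs rd=2 wr=0: ok; after: ALU=2 MUL=1 MEM=2 BR=0, R=5, W=3
[2] MEM needs rd=1 wr=1: ok; after: ALU=2 MUL=1 MEM=1 BR=0, R=4, W=2
[3] MEM needs rd=2 wr=0: ok; after: ALU=2 MUL=1 MEM=0 BR=0, R=2, W=2
[4] ALU needs rd=2 wr=1: ok; after: ALU=1 MUL=1 MEM=0 BR=0, R=0, W=1
[5] ALU needs rd=2 wr=1: RD_PORT; after: ALU=1 MUL=1 MEM=0 BR=0, R=0, W=1
[6] MEM needs rd=1 wr=1: FU; after: ALU=1 MUL=1 MEM=0 BR=0, R=0, W=1
[7] MUL needs rd=2 wr=1: RD_PORT; after: ALU=1 MUL=1 MEM=0 BR=0, R=0, W=1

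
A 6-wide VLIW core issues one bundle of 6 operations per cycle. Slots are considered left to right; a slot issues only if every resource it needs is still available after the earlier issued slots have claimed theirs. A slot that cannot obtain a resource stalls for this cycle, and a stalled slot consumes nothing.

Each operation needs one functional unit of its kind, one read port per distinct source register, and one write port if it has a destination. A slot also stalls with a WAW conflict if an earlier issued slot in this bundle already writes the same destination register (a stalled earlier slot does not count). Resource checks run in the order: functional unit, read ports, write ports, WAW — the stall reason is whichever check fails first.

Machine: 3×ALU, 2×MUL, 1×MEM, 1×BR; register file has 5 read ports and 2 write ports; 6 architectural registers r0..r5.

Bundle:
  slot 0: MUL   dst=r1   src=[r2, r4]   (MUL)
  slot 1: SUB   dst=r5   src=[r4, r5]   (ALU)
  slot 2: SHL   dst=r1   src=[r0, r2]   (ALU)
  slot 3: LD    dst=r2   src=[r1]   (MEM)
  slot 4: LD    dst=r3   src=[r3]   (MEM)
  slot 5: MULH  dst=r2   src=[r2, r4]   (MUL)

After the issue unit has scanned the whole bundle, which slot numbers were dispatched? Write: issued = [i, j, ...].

#0 MUL src=r2,r4 dispatched  <A:3 Mu:1 Ld:1 B:1 rd:3 wr:1>
#1 ALU src=r4,r5 dispatched  <A:2 Mu:1 Ld:1 B:1 rd:1 wr:0>
#2 ALU src=r0,r2 held:RD_PORT  <A:2 Mu:1 Ld:1 B:1 rd:1 wr:0>
#3 MEM src=r1 held:WR_PORT  <A:2 Mu:1 Ld:1 B:1 rd:1 wr:0>
#4 MEM src=r3 held:WR_PORT  <A:2 Mu:1 Ld:1 B:1 rd:1 wr:0>
#5 MUL src=r2,r4 held:RD_PORT  <A:2 Mu:1 Ld:1 B:1 rd:1 wr:0>

issued = [0, 1]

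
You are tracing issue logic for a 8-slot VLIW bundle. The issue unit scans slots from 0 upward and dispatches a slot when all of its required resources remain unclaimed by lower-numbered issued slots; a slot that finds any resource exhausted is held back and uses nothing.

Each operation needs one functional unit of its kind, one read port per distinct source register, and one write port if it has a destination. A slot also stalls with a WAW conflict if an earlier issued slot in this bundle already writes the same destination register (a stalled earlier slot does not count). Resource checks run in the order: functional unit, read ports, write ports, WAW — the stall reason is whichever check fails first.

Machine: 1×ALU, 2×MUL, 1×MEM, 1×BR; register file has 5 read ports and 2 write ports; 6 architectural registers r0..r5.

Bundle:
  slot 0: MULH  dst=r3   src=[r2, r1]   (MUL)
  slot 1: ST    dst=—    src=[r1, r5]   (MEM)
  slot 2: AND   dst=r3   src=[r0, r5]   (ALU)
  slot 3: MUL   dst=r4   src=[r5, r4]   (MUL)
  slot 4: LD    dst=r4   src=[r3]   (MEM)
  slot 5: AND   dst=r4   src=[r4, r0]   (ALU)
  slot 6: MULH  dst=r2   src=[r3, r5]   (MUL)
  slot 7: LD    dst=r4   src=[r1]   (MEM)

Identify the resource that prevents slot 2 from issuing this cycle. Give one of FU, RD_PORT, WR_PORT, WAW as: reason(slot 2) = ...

(0) want 1×MUL +2rd +1wr — yes → AL1|MU1|ME1|BR1|rd3|wr1
(1) want 1×MEM +2rd +0wr — yes → AL1|MU1|ME0|BR1|rd1|wr1
(2) want 1×ALU +2rd +1wr — RD_PORT → AL1|MU1|ME0|BR1|rd1|wr1
(3) want 1×MUL +2rd +1wr — RD_PORT → AL1|MU1|ME0|BR1|rd1|wr1
(4) want 1×MEM +1rd +1wr — FU → AL1|MU1|ME0|BR1|rd1|wr1
(5) want 1×ALU +2rd +1wr — RD_PORT → AL1|MU1|ME0|BR1|rd1|wr1
(6) want 1×MUL +2rd +1wr — RD_PORT → AL1|MU1|ME0|BR1|rd1|wr1
(7) want 1×MEM +1rd +1wr — FU → AL1|MU1|ME0|BR1|rd1|wr1

reason(slot 2) = RD_PORT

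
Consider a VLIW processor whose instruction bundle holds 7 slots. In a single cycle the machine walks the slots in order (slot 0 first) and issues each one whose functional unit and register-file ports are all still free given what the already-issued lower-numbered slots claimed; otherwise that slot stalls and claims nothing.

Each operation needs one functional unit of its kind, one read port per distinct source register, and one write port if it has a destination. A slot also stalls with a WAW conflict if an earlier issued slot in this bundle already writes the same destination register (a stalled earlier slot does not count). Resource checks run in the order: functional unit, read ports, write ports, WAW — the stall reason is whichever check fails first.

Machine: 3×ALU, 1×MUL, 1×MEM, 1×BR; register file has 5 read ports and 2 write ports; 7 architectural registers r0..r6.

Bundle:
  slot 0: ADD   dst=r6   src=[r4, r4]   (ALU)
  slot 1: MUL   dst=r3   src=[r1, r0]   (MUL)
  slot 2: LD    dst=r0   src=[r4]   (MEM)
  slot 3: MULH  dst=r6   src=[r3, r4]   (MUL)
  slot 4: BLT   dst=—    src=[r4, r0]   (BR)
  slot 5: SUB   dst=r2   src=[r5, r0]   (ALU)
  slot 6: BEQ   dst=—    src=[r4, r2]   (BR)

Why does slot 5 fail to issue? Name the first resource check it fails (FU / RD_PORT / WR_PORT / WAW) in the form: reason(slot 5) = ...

reason(slot 5) = RD_PORT

[0] ALU needs rd=1 wr=1: ok; after: ALU=2 MUL=1 MEM=1 BR=1, R=4, W=1
[1] MUL needs rd=2 wr=1: ok; after: ALU=2 MUL=0 MEM=1 BR=1, R=2, W=0
[2] MEM needs rd=1 wr=1: WR_PORT; after: ALU=2 MUL=0 MEM=1 BR=1, R=2, W=0
[3] MUL needs rd=2 wr=1: FU; after: ALU=2 MUL=0 MEM=1 BR=1, R=2, W=0
[4] BR needs rd=2 wr=0: ok; after: ALU=2 MUL=0 MEM=1 BR=0, R=0, W=0
[5] ALU needs rd=2 wr=1: RD_PORT; after: ALU=2 MUL=0 MEM=1 BR=0, R=0, W=0
[6] BR needs rd=2 wr=0: FU; after: ALU=2 MUL=0 MEM=1 BR=0, R=0, W=0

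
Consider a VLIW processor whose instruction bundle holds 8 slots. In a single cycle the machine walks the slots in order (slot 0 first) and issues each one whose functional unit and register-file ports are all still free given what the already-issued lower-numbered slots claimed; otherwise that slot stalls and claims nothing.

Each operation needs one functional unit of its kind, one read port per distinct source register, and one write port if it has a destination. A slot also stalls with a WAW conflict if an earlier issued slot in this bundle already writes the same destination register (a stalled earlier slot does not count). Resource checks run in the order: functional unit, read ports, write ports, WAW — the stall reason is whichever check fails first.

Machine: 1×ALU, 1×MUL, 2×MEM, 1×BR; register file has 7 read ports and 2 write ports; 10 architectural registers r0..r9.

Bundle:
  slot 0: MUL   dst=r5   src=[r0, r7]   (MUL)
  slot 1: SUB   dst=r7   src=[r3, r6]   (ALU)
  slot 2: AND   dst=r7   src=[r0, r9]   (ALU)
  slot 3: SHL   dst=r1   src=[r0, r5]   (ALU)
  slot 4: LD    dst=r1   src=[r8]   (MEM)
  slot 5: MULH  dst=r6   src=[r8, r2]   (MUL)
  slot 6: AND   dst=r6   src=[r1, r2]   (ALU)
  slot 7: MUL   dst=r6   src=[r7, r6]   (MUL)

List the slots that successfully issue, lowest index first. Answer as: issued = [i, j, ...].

issued = [0, 1]

[0] MUL needs rd=2 wr=1: ok; after: ALU=1 MUL=0 MEM=2 BR=1, R=5, W=1
[1] ALU needs rd=2 wr=1: ok; after: ALU=0 MUL=0 MEM=2 BR=1, R=3, W=0
[2] ALU needs rd=2 wr=1: FU; after: ALU=0 MUL=0 MEM=2 BR=1, R=3, W=0
[3] ALU needs rd=2 wr=1: FU; after: ALU=0 MUL=0 MEM=2 BR=1, R=3, W=0
[4] MEM needs rd=1 wr=1: WR_PORT; after: ALU=0 MUL=0 MEM=2 BR=1, R=3, W=0
[5] MUL needs rd=2 wr=1: FU; after: ALU=0 MUL=0 MEM=2 BR=1, R=3, W=0
[6] ALU needs rd=2 wr=1: FU; after: ALU=0 MUL=0 MEM=2 BR=1, R=3, W=0
[7] MUL needs rd=2 wr=1: FU; after: ALU=0 MUL=0 MEM=2 BR=1, R=3, W=0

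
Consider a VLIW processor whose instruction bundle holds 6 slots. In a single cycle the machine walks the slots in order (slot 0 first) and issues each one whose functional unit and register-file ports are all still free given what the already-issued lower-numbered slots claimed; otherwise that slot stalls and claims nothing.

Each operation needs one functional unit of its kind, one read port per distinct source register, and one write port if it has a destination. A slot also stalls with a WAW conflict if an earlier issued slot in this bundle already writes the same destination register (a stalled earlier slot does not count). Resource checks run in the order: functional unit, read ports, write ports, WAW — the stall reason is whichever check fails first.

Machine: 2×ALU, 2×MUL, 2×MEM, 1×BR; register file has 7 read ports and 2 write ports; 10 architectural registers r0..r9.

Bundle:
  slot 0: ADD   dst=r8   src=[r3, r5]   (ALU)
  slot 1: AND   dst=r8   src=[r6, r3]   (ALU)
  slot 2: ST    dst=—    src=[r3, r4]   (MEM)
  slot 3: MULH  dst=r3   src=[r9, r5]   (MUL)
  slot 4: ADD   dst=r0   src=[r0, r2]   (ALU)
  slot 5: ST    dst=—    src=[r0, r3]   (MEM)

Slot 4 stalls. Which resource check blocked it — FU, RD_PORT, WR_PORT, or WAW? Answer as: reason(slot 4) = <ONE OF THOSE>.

#0 ALU src=r3,r5 dispatched  <A:1 Mu:2 Ld:2 B:1 rd:5 wr:1>
#1 ALU src=r6,r3 held:WAW  <A:1 Mu:2 Ld:2 B:1 rd:5 wr:1>
#2 MEM src=r3,r4 dispatched  <A:1 Mu:2 Ld:1 B:1 rd:3 wr:1>
#3 MUL src=r9,r5 dispatched  <A:1 Mu:1 Ld:1 B:1 rd:1 wr:0>
#4 ALU src=r0,r2 held:RD_PORT  <A:1 Mu:1 Ld:1 B:1 rd:1 wr:0>
#5 MEM src=r0,r3 held:RD_PORT  <A:1 Mu:1 Ld:1 B:1 rd:1 wr:0>

reason(slot 4) = RD_PORT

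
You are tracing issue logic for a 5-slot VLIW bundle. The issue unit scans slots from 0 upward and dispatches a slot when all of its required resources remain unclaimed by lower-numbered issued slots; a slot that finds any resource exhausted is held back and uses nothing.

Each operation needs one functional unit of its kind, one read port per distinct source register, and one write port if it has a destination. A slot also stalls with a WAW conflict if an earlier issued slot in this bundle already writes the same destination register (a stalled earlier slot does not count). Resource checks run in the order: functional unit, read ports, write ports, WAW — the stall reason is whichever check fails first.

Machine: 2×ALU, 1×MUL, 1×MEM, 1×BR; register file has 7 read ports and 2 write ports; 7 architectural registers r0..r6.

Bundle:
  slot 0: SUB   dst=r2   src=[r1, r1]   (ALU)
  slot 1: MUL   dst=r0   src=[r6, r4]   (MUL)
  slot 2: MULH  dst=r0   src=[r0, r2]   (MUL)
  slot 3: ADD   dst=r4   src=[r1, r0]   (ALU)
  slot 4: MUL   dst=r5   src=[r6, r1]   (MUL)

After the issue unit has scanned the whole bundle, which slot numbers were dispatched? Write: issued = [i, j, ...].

(0) want 1×ALU +1rd +1wr — yes → AL1|MU1|ME1|BR1|rd6|wr1
(1) want 1×MUL +2rd +1wr — yes → AL1|MU0|ME1|BR1|rd4|wr0
(2) want 1×MUL +2rd +1wr — FU → AL1|MU0|ME1|BR1|rd4|wr0
(3) want 1×ALU +2rd +1wr — WR_PORT → AL1|MU0|ME1|BR1|rd4|wr0
(4) want 1×MUL +2rd +1wr — FU → AL1|MU0|ME1|BR1|rd4|wr0

issued = [0, 1]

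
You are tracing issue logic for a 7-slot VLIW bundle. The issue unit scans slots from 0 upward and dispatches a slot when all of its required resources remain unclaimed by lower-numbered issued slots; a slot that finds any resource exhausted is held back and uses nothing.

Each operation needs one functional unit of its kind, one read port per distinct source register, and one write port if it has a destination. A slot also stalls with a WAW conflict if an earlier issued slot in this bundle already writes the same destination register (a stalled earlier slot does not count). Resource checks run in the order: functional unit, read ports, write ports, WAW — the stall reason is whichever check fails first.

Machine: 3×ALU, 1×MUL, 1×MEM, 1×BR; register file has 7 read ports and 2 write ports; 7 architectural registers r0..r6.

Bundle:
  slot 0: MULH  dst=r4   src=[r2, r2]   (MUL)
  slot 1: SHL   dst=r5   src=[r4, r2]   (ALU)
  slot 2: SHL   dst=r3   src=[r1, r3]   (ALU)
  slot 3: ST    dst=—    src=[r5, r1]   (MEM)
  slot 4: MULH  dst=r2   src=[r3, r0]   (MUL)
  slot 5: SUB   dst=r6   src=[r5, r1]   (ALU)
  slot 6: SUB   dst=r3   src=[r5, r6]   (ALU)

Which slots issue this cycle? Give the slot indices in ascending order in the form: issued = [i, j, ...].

issued = [0, 1, 3]

(0) want 1×MUL +1rd +1wr — yes → AL3|MU0|ME1|BR1|rd6|wr1
(1) want 1×ALU +2rd +1wr — yes → AL2|MU0|ME1|BR1|rd4|wr0
(2) want 1×ALU +2rd +1wr — WR_PORT → AL2|MU0|ME1|BR1|rd4|wr0
(3) want 1×MEM +2rd +0wr — yes → AL2|MU0|ME0|BR1|rd2|wr0
(4) want 1×MUL +2rd +1wr — FU → AL2|MU0|ME0|BR1|rd2|wr0
(5) want 1×ALU +2rd +1wr — WR_PORT → AL2|MU0|ME0|BR1|rd2|wr0
(6) want 1×ALU +2rd +1wr — WR_PORT → AL2|MU0|ME0|BR1|rd2|wr0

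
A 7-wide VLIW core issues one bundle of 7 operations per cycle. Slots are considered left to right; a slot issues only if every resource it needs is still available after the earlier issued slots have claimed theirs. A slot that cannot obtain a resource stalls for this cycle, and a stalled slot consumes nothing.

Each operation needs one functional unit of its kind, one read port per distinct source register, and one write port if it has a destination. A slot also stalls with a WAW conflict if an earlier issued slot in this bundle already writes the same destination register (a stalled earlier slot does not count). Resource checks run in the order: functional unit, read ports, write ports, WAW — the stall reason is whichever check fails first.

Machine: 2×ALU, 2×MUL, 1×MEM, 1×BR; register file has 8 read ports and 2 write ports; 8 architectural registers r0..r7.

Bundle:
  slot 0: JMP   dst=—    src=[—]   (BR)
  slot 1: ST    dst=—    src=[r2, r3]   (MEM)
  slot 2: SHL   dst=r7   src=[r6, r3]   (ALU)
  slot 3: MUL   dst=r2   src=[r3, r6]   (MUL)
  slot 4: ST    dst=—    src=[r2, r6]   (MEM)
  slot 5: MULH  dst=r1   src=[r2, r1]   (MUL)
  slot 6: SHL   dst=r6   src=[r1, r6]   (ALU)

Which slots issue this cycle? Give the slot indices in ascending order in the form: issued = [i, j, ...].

issued = [0, 1, 2, 3]

  0. BR ⇒ go  {2A/2Mu/1Ld/0B | 8r 2w}
  1. MEM ⇒ go  {2A/2Mu/0Ld/0B | 6r 2w}
  2. ALU→r7 ⇒ go  {1A/2Mu/0Ld/0B | 4r 1w}
  3. MUL→r2 ⇒ go  {1A/1Mu/0Ld/0B | 2r 0w}
  4. MEM ⇒ no(FU)  {1A/1Mu/0Ld/0B | 2r 0w}
  5. MUL→r1 ⇒ no(WR_PORT)  {1A/1Mu/0Ld/0B | 2r 0w}
  6. ALU→r6 ⇒ no(WR_PORT)  {1A/1Mu/0Ld/0B | 2r 0w}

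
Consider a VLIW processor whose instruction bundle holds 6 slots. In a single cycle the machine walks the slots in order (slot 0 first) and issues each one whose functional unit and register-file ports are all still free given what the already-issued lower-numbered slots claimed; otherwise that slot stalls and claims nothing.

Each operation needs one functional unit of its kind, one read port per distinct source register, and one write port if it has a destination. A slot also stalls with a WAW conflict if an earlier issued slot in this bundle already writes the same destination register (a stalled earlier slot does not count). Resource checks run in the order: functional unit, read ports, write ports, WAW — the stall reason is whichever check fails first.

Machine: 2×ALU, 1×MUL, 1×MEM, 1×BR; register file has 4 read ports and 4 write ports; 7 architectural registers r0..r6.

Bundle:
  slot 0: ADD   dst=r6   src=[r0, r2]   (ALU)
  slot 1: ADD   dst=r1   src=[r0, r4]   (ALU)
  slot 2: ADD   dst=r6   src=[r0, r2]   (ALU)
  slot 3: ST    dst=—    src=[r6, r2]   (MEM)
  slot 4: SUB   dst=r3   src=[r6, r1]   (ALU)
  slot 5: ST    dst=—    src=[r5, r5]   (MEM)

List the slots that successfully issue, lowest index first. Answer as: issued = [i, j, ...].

issued = [0, 1]

slot 0 (ALU): ISSUE — free A1,Mu1,Ld1,B1 rp2 wp3
slot 1 (ALU): ISSUE — free A0,Mu1,Ld1,B1 rp0 wp2
slot 2 (ALU): stall FU — free A0,Mu1,Ld1,B1 rp0 wp2
slot 3 (MEM): stall RD_PORT — free A0,Mu1,Ld1,B1 rp0 wp2
slot 4 (ALU): stall FU — free A0,Mu1,Ld1,B1 rp0 wp2
slot 5 (MEM): stall RD_PORT — free A0,Mu1,Ld1,B1 rp0 wp2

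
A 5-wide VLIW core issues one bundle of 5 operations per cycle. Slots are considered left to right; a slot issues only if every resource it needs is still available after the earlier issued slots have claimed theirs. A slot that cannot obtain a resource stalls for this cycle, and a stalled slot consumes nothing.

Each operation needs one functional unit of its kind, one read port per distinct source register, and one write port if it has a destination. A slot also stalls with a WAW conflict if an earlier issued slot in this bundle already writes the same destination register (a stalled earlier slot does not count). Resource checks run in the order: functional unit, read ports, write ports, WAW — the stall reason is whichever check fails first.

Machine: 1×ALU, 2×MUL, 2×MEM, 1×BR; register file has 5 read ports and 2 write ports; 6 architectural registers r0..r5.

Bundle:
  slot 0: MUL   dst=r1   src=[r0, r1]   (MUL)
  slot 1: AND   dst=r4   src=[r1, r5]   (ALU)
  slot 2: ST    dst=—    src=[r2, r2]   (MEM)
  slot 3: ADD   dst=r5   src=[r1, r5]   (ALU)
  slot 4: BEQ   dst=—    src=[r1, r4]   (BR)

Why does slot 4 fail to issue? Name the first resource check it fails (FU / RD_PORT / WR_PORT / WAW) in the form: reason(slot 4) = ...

reason(slot 4) = RD_PORT

[0] MUL needs rd=2 wr=1: ok; after: ALU=1 MUL=1 MEM=2 BR=1, R=3, W=1
[1] ALU needs rd=2 wr=1: ok; after: ALU=0 MUL=1 MEM=2 BR=1, R=1, W=0
[2] MEM needs rd=1 wr=0: ok; after: ALU=0 MUL=1 MEM=1 BR=1, R=0, W=0
[3] ALU needs rd=2 wr=1: FU; after: ALU=0 MUL=1 MEM=1 BR=1, R=0, W=0
[4] BR needs rd=2 wr=0: RD_PORT; after: ALU=0 MUL=1 MEM=1 BR=1, R=0, W=0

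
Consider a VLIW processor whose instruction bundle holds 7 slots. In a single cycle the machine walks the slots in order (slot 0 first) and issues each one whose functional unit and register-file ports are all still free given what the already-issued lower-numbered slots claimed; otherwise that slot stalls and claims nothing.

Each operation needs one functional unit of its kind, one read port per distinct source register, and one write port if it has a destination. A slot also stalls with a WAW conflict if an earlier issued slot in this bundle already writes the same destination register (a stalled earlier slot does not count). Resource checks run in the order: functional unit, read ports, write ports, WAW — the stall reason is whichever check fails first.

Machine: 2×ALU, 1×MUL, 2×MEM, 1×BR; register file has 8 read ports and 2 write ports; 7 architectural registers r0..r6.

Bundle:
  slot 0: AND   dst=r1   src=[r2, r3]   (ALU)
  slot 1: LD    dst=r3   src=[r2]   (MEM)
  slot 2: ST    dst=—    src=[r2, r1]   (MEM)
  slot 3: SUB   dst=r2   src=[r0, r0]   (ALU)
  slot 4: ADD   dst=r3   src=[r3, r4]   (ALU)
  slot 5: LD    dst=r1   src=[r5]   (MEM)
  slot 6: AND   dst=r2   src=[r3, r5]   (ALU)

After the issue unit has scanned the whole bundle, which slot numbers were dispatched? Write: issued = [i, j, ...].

#0 ALU src=r2,r3 dispatched  <A:1 Mu:1 Ld:2 B:1 rd:6 wr:1>
#1 MEM src=r2 dispatched  <A:1 Mu:1 Ld:1 B:1 rd:5 wr:0>
#2 MEM src=r2,r1 dispatched  <A:1 Mu:1 Ld:0 B:1 rd:3 wr:0>
#3 ALU src=r0,r0 held:WR_PORT  <A:1 Mu:1 Ld:0 B:1 rd:3 wr:0>
#4 ALU src=r3,r4 held:WR_PORT  <A:1 Mu:1 Ld:0 B:1 rd:3 wr:0>
#5 MEM src=r5 held:FU  <A:1 Mu:1 Ld:0 B:1 rd:3 wr:0>
#6 ALU src=r3,r5 held:WR_PORT  <A:1 Mu:1 Ld:0 B:1 rd:3 wr:0>

issued = [0, 1, 2]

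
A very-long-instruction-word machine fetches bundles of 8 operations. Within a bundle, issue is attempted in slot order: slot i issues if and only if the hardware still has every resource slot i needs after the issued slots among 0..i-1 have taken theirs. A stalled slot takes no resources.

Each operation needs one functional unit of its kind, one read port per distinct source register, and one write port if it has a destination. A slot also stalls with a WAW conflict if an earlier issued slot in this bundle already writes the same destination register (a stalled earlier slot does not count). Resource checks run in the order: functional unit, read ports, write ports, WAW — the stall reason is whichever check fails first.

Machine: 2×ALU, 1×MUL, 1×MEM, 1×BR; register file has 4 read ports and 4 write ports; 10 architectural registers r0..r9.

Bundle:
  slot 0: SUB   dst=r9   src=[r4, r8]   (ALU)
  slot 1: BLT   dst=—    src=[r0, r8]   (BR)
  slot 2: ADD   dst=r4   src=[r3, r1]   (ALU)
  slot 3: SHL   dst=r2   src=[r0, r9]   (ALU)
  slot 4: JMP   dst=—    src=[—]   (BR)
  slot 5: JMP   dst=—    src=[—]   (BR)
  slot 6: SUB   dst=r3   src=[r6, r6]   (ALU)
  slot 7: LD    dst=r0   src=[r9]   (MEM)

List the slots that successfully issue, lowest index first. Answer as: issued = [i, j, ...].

[0] ALU needs rd=2 wr=1: ok; after: ALU=1 MUL=1 MEM=1 BR=1, R=2, W=3
[1] BR needs rd=2 wr=0: ok; after: ALU=1 MUL=1 MEM=1 BR=0, R=0, W=3
[2] ALU needs rd=2 wr=1: RD_PORT; after: ALU=1 MUL=1 MEM=1 BR=0, R=0, W=3
[3] ALU needs rd=2 wr=1: RD_PORT; after: ALU=1 MUL=1 MEM=1 BR=0, R=0, W=3
[4] BR needs rd=0 wr=0: FU; after: ALU=1 MUL=1 MEM=1 BR=0, R=0, W=3
[5] BR needs rd=0 wr=0: FU; after: ALU=1 MUL=1 MEM=1 BR=0, R=0, W=3
[6] ALU needs rd=1 wr=1: RD_PORT; after: ALU=1 MUL=1 MEM=1 BR=0, R=0, W=3
[7] MEM needs rd=1 wr=1: RD_PORT; after: ALU=1 MUL=1 MEM=1 BR=0, R=0, W=3

issued = [0, 1]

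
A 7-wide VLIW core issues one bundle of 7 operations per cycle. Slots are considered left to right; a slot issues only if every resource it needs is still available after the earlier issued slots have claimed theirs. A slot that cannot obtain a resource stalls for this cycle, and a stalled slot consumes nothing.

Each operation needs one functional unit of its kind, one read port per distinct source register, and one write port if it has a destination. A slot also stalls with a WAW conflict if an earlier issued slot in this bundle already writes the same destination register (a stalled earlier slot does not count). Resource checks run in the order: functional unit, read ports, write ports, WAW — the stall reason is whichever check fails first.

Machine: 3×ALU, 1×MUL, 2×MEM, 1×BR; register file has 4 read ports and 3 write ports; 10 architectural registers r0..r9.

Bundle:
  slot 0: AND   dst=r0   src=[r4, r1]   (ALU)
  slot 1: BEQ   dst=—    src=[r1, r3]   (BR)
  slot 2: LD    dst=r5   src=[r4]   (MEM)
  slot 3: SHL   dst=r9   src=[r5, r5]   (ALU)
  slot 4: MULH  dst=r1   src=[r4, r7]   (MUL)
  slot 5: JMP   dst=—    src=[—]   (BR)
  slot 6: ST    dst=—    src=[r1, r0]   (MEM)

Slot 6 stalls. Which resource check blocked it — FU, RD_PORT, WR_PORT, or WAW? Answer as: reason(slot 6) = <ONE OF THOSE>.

[0] ALU needs rd=2 wr=1: ok; after: ALU=2 MUL=1 MEM=2 BR=1, R=2, W=2
[1] BR needs rd=2 wr=0: ok; after: ALU=2 MUL=1 MEM=2 BR=0, R=0, W=2
[2] MEM needs rd=1 wr=1: RD_PORT; after: ALU=2 MUL=1 MEM=2 BR=0, R=0, W=2
[3] ALU needs rd=1 wr=1: RD_PORT; after: ALU=2 MUL=1 MEM=2 BR=0, R=0, W=2
[4] MUL needs rd=2 wr=1: RD_PORT; after: ALU=2 MUL=1 MEM=2 BR=0, R=0, W=2
[5] BR needs rd=0 wr=0: FU; after: ALU=2 MUL=1 MEM=2 BR=0, R=0, W=2
[6] MEM needs rd=2 wr=0: RD_PORT; after: ALU=2 MUL=1 MEM=2 BR=0, R=0, W=2

reason(slot 6) = RD_PORT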